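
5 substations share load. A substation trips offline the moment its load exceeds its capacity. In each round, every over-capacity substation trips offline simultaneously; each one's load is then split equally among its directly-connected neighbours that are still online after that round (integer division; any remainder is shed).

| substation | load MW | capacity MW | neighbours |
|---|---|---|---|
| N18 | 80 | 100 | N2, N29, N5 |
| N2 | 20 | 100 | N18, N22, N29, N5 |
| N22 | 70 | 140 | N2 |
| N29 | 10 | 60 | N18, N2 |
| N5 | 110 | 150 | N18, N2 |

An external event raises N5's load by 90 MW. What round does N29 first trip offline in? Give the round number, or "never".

Round 1 — N5 at 200 > 150. N5 trips offline.
  N5 sheds 200 MW to N18, N2: 100 each.
    N18: 80+100 = 180 > 100
    N2: 20+100 = 120 > 100
Round 2 — N18, N2 trip offline.
  N18 sheds 180 MW to N29: 180 each.
    N29: 10+180 = 190 > 60
  N2 sheds 120 MW to N22, N29: 60 each.
    N22: 70+60 = 130 ≤ 140
    N29: 190+60 = 250 > 60
Round 3 — N29 trips offline.
  N29 sheds 250 MW: no online neighbours, lost.
No further trips.

3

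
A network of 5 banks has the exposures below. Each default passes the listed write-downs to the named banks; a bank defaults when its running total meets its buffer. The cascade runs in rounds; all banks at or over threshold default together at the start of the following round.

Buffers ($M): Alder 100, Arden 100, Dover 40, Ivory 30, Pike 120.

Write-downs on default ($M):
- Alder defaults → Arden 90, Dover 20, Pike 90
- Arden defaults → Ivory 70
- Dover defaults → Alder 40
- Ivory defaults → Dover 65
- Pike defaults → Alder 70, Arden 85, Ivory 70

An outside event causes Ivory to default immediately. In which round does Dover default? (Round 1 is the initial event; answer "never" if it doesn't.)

2

Round 1 — Ivory defaults (initial).
  Dover: +65 → 65 ≥ 40
Round 2 — Dover defaults.
  Alder: +40 → 40 < 100
No further defaults.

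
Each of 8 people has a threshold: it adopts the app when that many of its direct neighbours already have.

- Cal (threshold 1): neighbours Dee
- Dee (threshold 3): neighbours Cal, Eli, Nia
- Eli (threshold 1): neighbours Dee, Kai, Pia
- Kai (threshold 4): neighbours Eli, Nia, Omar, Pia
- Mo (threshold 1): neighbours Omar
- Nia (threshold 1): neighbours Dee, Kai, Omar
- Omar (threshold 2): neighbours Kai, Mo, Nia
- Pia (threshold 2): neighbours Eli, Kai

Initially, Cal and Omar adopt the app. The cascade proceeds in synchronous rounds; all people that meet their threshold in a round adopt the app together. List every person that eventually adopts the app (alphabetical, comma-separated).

Cal, Mo, Nia, Omar

Round 1 — Cal, Omar adopt the app (initial).
Round 2 — checking thresholds:
  Dee: 1 of 3 neighbours < 3, holds.
  Kai: 1 of 4 neighbours < 4, holds.
  Mo: 1 of 1 neighbours ≥ 1, adopts the app.
  Nia: 1 of 3 neighbours ≥ 1, adopts the app.
Round 3 — no new adoptions; cascade stops.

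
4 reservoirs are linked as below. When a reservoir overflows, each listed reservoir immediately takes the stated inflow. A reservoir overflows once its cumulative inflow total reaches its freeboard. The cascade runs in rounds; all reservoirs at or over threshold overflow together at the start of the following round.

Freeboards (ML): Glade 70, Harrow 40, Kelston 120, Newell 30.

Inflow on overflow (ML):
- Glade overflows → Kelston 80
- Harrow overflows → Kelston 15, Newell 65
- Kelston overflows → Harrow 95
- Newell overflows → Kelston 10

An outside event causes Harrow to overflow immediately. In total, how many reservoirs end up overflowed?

Round 1 — Harrow overflows (initial).
  Kelston: +15 → 15 < 120
  Newell: +65 → 65 ≥ 30
Round 2 — Newell overflows.
  Kelston: +10 → 25 < 120
No further overflows.

2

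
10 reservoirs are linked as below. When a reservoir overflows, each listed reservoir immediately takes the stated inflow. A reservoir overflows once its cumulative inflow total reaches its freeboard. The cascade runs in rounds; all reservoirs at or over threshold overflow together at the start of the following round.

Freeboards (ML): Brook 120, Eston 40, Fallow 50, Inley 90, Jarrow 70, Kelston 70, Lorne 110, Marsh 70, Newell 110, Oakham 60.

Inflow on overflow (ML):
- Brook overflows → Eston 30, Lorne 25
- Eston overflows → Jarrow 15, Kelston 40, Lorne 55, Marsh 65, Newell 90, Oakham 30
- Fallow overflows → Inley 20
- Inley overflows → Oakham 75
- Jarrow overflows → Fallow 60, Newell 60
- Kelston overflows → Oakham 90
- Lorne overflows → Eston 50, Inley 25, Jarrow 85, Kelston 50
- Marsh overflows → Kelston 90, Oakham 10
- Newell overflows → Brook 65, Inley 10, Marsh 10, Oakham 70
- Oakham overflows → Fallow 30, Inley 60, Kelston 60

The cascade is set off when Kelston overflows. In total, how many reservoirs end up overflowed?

2

Round 1 — Kelston overflows (initial).
  Oakham: +90 → 90 ≥ 60
Round 2 — Oakham overflows.
  Fallow: +30 → 30 < 50
  Inley: +60 → 60 < 90
No further overflows.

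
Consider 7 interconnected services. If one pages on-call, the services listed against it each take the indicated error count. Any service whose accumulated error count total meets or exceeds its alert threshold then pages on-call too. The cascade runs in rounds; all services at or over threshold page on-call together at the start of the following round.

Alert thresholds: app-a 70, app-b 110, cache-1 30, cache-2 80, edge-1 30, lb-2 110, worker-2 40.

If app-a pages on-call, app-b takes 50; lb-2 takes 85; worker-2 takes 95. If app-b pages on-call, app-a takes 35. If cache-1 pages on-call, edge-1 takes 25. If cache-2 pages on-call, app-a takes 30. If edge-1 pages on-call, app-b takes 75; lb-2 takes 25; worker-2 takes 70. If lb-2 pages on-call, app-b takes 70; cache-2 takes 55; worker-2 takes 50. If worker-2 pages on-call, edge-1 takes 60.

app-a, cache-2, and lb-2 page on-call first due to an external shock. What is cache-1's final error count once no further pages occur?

Round 1 — app-a, cache-2, lb-2 page on-call (initial).
  app-b: +50+70 → 120 ≥ 110
  worker-2: +95+50 → 145 ≥ 40
Round 2 — app-b, worker-2 page on-call.
  edge-1: +60 → 60 ≥ 30
Round 3 — edge-1 pages on-call.
No further pages.

0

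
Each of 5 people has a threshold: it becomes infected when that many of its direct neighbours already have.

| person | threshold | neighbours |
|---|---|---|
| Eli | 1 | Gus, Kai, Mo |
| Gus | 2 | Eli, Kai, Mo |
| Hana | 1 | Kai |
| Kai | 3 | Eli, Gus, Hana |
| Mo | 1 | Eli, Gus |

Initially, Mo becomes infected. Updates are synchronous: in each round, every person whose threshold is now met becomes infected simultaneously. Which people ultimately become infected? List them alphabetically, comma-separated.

Eli, Gus, Mo

Round 1 — Mo becomes infected (initial).
Round 2 — checking thresholds:
  Eli: 1 of 3 neighbours ≥ 1, becomes infected.
  Gus: 1 of 3 neighbours < 2, not yet.
Round 3 — checking thresholds:
  Gus: 2 of 3 neighbours ≥ 2, becomes infected.
  Kai: 1 of 3 neighbours < 3, not yet.
Round 4 — no new infections; cascade stops.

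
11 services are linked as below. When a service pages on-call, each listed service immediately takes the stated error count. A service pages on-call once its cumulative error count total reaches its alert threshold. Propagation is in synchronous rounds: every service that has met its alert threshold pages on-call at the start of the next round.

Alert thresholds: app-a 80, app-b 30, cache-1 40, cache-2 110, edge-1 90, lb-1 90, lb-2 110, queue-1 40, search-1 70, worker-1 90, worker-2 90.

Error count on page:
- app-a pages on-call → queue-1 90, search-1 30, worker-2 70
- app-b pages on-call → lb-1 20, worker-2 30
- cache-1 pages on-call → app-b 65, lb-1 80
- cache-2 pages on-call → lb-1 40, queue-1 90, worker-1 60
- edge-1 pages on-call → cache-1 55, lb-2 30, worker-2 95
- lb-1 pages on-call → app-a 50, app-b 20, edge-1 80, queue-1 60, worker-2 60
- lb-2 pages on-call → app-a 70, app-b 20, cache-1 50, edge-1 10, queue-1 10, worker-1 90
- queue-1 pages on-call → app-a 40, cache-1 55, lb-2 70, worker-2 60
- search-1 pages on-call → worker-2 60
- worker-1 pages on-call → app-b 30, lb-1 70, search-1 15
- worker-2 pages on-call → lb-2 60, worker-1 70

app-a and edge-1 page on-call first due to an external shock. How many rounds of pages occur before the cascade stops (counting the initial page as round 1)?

4

Round 1 — app-a, edge-1 page on-call (initial).
  cache-1: +55 → 55 ≥ 40
  lb-2: +30 → 30 < 110
  queue-1: +90 → 90 ≥ 40
  search-1: +30 → 30 < 70
  worker-2: +70+95 → 165 ≥ 90
Round 2 — cache-1, queue-1, worker-2 page on-call.
  app-b: +65 → 65 ≥ 30
  lb-1: +80 → 80 < 90
  lb-2: +70+60 → 160 ≥ 110
  worker-1: +70 → 70 < 90
Round 3 — app-b, lb-2 page on-call.
  lb-1: +20 → 100 ≥ 90
  worker-1: +90 → 160 ≥ 90
Round 4 — lb-1, worker-1 page on-call.
  search-1: +15 → 45 < 70
No further pages.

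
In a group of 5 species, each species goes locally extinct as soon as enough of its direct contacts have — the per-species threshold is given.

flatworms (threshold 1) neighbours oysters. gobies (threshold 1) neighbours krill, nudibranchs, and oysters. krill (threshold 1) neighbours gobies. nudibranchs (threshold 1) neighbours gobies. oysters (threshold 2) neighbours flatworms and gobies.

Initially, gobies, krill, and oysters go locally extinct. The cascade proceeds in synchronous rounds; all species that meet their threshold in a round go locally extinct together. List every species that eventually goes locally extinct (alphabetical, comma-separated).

Round 1 — gobies, krill, oysters go locally extinct (initial).
Round 2 — checking thresholds:
  flatworms: 1 of 1 neighbours ≥ 1, goes locally extinct.
  nudibranchs: 1 of 1 neighbours ≥ 1, goes locally extinct.
Round 3 — no new extinctions; cascade stops.

flatworms, gobies, krill, nudibranchs, oysters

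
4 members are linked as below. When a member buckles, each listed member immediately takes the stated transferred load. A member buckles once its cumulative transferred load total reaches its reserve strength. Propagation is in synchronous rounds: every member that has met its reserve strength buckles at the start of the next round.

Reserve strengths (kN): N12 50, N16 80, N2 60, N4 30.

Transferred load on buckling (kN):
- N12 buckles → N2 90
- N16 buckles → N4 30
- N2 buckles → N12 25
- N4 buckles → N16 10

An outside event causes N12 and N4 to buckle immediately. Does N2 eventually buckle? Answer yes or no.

yes

Round 1 — N12, N4 buckle (initial).
  N16: +10 → 10 < 80
  N2: +90 → 90 ≥ 60
Round 2 — N2 buckles.
No further bucklings.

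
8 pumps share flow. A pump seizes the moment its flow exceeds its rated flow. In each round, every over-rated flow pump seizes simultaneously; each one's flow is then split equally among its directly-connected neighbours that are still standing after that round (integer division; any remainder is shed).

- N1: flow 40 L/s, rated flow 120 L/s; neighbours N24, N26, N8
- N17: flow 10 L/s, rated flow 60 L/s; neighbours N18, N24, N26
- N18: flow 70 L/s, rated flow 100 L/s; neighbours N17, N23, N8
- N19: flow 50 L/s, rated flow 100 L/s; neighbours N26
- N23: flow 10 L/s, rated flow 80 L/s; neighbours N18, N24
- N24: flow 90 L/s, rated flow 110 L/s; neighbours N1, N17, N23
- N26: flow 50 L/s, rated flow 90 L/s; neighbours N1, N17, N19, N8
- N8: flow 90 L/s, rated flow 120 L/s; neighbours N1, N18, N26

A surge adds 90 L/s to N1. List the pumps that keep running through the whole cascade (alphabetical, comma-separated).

Round 1 — N1 at 130 > 120. N1 seizes.
  N1 sheds 130 L/s to N24, N26, N8: 43 each (1 lost).
    N24: 90+43 = 133 > 110
    N26: 50+43 = 93 > 90
    N8: 90+43 = 133 > 120
Round 2 — N24, N26, N8 seize.
  N24 sheds 133 L/s to N17, N23: 66 each (1 lost).
    N17: 10+66 = 76 > 60
    N23: 10+66 = 76 ≤ 80
  N26 sheds 93 L/s to N17, N19: 46 each (1 lost).
    N17: 76+46 = 122 > 60
    N19: 50+46 = 96 ≤ 100
  N8 sheds 133 L/s to N18: 133 each.
    N18: 70+133 = 203 > 100
Round 3 — N17, N18 seize.
  N17 sheds 122 L/s: no online neighbours, lost.
  N18 sheds 203 L/s to N23: 203 each.
    N23: 76+203 = 279 > 80
Round 4 — N23 seizes.
  N23 sheds 279 L/s: no online neighbours, lost.
No further seizures.

N19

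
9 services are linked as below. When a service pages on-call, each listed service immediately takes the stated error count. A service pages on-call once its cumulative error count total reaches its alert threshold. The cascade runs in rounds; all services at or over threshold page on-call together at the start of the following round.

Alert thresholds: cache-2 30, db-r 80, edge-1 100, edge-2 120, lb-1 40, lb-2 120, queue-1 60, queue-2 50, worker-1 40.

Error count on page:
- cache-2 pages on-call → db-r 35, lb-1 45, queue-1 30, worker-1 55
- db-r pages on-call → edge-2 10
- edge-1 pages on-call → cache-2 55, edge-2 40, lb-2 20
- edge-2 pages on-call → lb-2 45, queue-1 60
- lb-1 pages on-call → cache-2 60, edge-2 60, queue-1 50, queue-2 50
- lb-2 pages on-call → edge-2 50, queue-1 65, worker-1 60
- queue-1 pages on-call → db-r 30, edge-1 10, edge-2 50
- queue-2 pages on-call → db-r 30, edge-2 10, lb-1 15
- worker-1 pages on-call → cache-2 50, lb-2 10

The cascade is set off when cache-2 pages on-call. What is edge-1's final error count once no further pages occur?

Round 1 — cache-2 pages on-call (initial).
  db-r: +35 → 35 < 80
  lb-1: +45 → 45 ≥ 40
  queue-1: +30 → 30 < 60
  worker-1: +55 → 55 ≥ 40
Round 2 — lb-1, worker-1 page on-call.
  edge-2: +60 → 60 < 120
  lb-2: +10 → 10 < 120
  queue-1: +50 → 80 ≥ 60
  queue-2: +50 → 50 ≥ 50
Round 3 — queue-1, queue-2 page on-call.
  db-r: +30+30 → 95 ≥ 80
  edge-1: +10 → 10 < 100
  edge-2: +50+10 → 120 ≥ 120
Round 4 — db-r, edge-2 page on-call.
  lb-2: +45 → 55 < 120
No further pages.

10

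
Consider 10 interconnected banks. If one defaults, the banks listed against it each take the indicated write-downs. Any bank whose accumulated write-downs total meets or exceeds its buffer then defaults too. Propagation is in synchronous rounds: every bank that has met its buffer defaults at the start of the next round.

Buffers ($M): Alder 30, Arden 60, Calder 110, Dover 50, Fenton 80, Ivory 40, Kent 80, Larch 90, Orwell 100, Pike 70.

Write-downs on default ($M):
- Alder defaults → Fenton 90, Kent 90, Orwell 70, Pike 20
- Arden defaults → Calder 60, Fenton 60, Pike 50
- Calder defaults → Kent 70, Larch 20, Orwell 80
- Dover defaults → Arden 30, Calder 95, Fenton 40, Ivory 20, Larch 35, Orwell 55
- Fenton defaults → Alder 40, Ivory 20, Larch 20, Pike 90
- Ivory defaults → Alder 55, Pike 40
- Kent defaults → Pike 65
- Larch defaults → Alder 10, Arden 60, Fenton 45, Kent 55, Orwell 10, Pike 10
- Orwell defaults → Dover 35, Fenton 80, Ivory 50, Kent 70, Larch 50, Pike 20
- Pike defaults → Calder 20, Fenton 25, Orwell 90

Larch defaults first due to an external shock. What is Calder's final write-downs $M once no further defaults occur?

Round 1 — Larch defaults (initial).
  Alder: +10 → 10 < 30
  Arden: +60 → 60 ≥ 60
  Fenton: +45 → 45 < 80
  Kent: +55 → 55 < 80
  Orwell: +10 → 10 < 100
  Pike: +10 → 10 < 70
Round 2 — Arden defaults.
  Calder: +60 → 60 < 110
  Fenton: +60 → 105 ≥ 80
  Pike: +50 → 60 < 70
Round 3 — Fenton defaults.
  Alder: +40 → 50 ≥ 30
  Ivory: +20 → 20 < 40
  Pike: +90 → 150 ≥ 70
Round 4 — Alder, Pike default.
  Calder: +20 → 80 < 110
  Kent: +90 → 145 ≥ 80
  Orwell: +70+90 → 170 ≥ 100
Round 5 — Kent, Orwell default.
  Dover: +35 → 35 < 50
  Ivory: +50 → 70 ≥ 40
Round 6 — Ivory defaults.
No further defaults.

80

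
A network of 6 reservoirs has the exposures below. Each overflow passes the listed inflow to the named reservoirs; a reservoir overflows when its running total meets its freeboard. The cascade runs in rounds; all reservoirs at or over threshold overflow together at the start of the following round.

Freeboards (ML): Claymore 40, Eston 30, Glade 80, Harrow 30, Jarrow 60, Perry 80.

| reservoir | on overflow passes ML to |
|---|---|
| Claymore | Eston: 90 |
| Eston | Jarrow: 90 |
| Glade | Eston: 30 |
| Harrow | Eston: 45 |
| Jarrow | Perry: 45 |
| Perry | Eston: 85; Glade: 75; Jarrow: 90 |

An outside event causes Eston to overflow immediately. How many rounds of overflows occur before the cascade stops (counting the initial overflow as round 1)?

2

Round 1 — Eston overflows (initial).
  Jarrow: +90 → 90 ≥ 60
Round 2 — Jarrow overflows.
  Perry: +45 → 45 < 80
No further overflows.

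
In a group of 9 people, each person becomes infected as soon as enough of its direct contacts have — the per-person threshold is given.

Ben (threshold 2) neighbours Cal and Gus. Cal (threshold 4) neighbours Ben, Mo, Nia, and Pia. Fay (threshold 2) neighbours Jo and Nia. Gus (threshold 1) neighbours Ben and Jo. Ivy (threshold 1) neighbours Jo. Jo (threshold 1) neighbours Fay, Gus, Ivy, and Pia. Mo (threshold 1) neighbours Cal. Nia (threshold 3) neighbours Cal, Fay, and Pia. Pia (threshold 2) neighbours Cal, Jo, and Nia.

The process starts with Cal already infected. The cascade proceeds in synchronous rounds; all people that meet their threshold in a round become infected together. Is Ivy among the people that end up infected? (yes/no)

no

Round 1 — Cal becomes infected (initial).
Round 2 — checking thresholds:
  Ben: 1 of 2 neighbours < 2, not yet.
  Mo: 1 of 1 neighbours ≥ 1, becomes infected.
  Nia: 1 of 3 neighbours < 3, not yet.
  Pia: 1 of 3 neighbours < 2, not yet.
Round 3 — no new infections; cascade stops.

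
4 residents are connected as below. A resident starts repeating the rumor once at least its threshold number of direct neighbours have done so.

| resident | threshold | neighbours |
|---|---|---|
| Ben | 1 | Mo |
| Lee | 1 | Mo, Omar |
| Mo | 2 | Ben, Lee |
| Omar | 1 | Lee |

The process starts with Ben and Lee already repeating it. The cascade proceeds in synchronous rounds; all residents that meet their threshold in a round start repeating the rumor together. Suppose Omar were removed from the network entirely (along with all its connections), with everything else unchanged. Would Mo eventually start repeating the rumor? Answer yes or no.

With Omar removed:
Round 1 — Ben, Lee start repeating the rumor (initial).
Round 2 — checking thresholds:
  Mo: 2 of 2 neighbours ≥ 2, starts repeating the rumor.
Round 3 — no new spreads; cascade stops.

yes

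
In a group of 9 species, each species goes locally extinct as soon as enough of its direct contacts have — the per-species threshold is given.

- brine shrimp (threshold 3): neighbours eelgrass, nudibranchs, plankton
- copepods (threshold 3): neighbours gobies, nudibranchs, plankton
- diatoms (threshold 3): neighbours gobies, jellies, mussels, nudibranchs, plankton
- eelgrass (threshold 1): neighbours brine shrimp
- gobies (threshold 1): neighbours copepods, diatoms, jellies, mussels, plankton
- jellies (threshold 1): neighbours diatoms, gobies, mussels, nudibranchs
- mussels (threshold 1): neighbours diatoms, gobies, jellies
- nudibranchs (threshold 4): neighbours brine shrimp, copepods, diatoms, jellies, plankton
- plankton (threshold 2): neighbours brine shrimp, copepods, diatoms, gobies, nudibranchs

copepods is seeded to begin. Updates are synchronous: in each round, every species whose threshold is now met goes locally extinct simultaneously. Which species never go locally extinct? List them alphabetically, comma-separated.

brine shrimp, eelgrass

Round 1 — copepods goes locally extinct (initial).
Round 2 — checking thresholds:
  gobies: 1 of 5 neighbours ≥ 1, goes locally extinct.
  nudibranchs: 1 of 5 neighbours < 4, below threshold.
  plankton: 1 of 5 neighbours < 2, below threshold.
Round 3 — checking thresholds:
  diatoms: 1 of 5 neighbours < 3, below threshold.
  jellies: 1 of 4 neighbours ≥ 1, goes locally extinct.
  mussels: 1 of 3 neighbours ≥ 1, goes locally extinct.
  nudibranchs: 1 of 5 neighbours < 4, below threshold.
  plankton: 2 of 5 neighbours ≥ 2, goes locally extinct.
Round 4 — checking thresholds:
  brine shrimp: 1 of 3 neighbours < 3, below threshold.
  diatoms: 4 of 5 neighbours ≥ 3, goes locally extinct.
  nudibranchs: 3 of 5 neighbours < 4, below threshold.
Round 5 — checking thresholds:
  brine shrimp: 1 of 3 neighbours < 3, below threshold.
  nudibranchs: 4 of 5 neighbours ≥ 4, goes locally extinct.
Round 6 — no new extinctions; cascade stops.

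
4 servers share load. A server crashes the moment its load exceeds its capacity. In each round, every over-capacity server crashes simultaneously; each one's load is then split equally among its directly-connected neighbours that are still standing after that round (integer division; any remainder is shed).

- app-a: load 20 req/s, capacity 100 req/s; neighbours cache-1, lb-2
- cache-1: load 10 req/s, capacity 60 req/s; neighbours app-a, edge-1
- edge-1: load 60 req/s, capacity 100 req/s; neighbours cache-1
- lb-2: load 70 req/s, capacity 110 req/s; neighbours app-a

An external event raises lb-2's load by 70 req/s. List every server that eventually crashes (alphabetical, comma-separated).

app-a, cache-1, edge-1, lb-2

Round 1 — lb-2 at 140 > 110. lb-2 crashes.
  lb-2 sheds 140 req/s to app-a: 140 each.
    app-a: 20+140 = 160 > 100
Round 2 — app-a crashes.
  app-a sheds 160 req/s to cache-1: 160 each.
    cache-1: 10+160 = 170 > 60
Round 3 — cache-1 crashes.
  cache-1 sheds 170 req/s to edge-1: 170 each.
    edge-1: 60+170 = 230 > 100
Round 4 — edge-1 crashes.
  edge-1 sheds 230 req/s: no online neighbours, lost.
No further crashes.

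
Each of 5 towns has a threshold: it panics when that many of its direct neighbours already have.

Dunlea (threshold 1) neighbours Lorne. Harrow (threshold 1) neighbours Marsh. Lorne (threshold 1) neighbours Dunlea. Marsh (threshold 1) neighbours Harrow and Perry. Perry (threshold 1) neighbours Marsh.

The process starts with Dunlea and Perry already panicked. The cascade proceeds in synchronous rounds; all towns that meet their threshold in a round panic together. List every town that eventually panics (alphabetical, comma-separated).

Dunlea, Harrow, Lorne, Marsh, Perry

Round 1 — Dunlea, Perry panic (initial).
Round 2 — checking thresholds:
  Lorne: 1 of 1 neighbours ≥ 1, panics.
  Marsh: 1 of 2 neighbours ≥ 1, panics.
Round 3 — checking thresholds:
  Harrow: 1 of 1 neighbours ≥ 1, panics.
Round 4 — no new panics; cascade stops.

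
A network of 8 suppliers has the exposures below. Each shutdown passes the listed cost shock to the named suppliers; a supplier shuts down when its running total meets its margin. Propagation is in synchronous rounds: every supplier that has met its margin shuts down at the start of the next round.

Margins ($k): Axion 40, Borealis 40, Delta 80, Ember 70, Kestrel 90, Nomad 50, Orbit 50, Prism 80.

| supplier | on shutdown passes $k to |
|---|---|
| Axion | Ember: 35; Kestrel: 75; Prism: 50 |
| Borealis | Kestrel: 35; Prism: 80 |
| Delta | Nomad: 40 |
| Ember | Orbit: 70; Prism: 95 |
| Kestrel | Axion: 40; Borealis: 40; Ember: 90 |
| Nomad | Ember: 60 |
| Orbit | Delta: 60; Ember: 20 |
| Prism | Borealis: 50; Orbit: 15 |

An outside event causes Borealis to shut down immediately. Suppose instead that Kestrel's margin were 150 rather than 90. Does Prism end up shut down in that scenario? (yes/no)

With Kestrel's margin at 150:
Round 1 — Borealis shuts down (initial).
  Kestrel: +35 → 35 < 150
  Prism: +80 → 80 ≥ 80
Round 2 — Prism shuts down.
  Orbit: +15 → 15 < 50
No further shutdowns.

yes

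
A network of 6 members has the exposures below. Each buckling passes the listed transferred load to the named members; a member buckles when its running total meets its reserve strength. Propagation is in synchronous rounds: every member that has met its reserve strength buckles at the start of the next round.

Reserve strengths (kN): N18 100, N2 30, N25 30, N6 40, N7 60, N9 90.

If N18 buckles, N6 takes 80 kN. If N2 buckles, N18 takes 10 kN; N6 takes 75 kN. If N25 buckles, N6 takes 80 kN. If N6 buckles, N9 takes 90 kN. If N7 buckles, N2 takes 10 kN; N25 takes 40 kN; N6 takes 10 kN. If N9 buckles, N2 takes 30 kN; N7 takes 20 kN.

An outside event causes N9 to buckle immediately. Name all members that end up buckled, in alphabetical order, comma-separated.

N2, N6, N9

Round 1 — N9 buckles (initial).
  N2: +30 → 30 ≥ 30
  N7: +20 → 20 < 60
Round 2 — N2 buckles.
  N18: +10 → 10 < 100
  N6: +75 → 75 ≥ 40
Round 3 — N6 buckles.
No further bucklings.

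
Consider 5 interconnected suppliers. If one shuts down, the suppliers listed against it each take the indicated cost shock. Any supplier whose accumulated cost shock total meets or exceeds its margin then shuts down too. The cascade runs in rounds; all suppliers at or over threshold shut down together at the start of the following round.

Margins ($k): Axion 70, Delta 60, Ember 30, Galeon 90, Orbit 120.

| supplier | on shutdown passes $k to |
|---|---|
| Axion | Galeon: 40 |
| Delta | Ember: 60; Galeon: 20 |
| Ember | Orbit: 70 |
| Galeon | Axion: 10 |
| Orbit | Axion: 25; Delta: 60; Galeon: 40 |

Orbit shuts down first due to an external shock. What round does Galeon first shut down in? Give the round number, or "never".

never

Round 1 — Orbit shuts down (initial).
  Axion: +25 → 25 < 70
  Delta: +60 → 60 ≥ 60
  Galeon: +40 → 40 < 90
Round 2 — Delta shuts down.
  Ember: +60 → 60 ≥ 30
  Galeon: +20 → 60 < 90
Round 3 — Ember shuts down.
No further shutdowns.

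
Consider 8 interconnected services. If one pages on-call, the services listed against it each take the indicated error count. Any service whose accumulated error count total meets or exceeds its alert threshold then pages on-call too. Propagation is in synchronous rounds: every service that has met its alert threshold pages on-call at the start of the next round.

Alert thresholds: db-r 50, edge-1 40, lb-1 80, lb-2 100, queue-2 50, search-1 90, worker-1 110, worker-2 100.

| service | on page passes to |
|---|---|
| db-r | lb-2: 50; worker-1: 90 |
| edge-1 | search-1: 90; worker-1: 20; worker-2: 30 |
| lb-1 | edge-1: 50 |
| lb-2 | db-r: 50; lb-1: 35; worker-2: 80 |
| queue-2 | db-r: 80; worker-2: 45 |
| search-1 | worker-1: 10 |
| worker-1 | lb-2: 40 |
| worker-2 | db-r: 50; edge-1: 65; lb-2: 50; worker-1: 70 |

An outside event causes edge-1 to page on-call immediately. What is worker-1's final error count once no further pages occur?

30

Round 1 — edge-1 pages on-call (initial).
  search-1: +90 → 90 ≥ 90
  worker-1: +20 → 20 < 110
  worker-2: +30 → 30 < 100
Round 2 — search-1 pages on-call.
  worker-1: +10 → 30 < 110
No further pages.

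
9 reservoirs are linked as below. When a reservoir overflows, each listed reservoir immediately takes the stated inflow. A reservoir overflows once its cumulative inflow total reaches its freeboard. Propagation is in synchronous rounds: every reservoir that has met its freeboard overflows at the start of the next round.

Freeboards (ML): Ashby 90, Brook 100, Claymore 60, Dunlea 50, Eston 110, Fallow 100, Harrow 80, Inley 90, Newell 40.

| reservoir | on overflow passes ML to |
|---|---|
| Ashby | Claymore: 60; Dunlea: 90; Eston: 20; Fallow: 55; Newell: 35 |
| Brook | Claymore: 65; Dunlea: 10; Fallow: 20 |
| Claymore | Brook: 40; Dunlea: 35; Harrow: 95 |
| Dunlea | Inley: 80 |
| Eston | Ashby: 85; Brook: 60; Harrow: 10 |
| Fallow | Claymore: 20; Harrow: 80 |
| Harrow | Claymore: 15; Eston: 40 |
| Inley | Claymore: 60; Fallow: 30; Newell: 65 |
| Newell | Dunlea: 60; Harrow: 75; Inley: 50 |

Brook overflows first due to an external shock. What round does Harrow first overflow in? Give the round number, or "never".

Round 1 — Brook overflows (initial).
  Claymore: +65 → 65 ≥ 60
  Dunlea: +10 → 10 < 50
  Fallow: +20 → 20 < 100
Round 2 — Claymore overflows.
  Dunlea: +35 → 45 < 50
  Harrow: +95 → 95 ≥ 80
Round 3 — Harrow overflows.
  Eston: +40 → 40 < 110
No further overflows.

3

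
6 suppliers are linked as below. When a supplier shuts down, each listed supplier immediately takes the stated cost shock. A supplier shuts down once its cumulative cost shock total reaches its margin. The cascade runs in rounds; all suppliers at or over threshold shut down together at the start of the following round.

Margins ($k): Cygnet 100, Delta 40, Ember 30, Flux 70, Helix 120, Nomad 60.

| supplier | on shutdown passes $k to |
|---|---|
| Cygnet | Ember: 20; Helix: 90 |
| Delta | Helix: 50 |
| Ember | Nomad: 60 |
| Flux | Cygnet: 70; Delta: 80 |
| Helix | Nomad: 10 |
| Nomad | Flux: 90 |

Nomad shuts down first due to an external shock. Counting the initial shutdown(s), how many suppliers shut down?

3

Round 1 — Nomad shuts down (initial).
  Flux: +90 → 90 ≥ 70
Round 2 — Flux shuts down.
  Cygnet: +70 → 70 < 100
  Delta: +80 → 80 ≥ 40
Round 3 — Delta shuts down.
  Helix: +50 → 50 < 120
No further shutdowns.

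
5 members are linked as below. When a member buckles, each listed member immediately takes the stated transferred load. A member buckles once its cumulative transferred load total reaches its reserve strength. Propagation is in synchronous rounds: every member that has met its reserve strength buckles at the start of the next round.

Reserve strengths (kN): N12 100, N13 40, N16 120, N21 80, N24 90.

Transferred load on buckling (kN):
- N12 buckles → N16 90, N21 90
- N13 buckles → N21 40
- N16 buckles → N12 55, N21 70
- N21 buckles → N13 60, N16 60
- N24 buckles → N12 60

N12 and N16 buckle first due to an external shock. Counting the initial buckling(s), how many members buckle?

4

Round 1 — N12, N16 buckle (initial).
  N21: +90+70 → 160 ≥ 80
Round 2 — N21 buckles.
  N13: +60 → 60 ≥ 40
Round 3 — N13 buckles.
No further bucklings.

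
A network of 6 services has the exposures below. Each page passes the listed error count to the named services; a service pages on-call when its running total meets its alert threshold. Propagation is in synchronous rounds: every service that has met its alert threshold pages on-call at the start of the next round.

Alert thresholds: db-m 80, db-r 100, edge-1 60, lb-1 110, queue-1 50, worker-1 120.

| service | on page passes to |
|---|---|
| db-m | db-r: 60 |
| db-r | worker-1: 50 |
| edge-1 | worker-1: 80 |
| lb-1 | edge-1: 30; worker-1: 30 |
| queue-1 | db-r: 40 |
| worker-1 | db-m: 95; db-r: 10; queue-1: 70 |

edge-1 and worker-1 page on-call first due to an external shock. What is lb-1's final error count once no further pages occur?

Round 1 — edge-1, worker-1 page on-call (initial).
  db-m: +95 → 95 ≥ 80
  db-r: +10 → 10 < 100
  queue-1: +70 → 70 ≥ 50
Round 2 — db-m, queue-1 page on-call.
  db-r: +60+40 → 110 ≥ 100
Round 3 — db-r pages on-call.
No further pages.

0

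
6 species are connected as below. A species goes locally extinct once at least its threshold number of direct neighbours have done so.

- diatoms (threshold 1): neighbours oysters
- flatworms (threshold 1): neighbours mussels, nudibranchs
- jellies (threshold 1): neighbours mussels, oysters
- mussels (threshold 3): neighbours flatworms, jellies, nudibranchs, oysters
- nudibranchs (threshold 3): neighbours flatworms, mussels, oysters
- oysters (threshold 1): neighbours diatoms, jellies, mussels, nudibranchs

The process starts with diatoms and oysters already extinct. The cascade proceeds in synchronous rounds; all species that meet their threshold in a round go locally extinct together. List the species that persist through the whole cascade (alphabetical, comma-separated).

flatworms, mussels, nudibranchs

Round 1 — diatoms, oysters go locally extinct (initial).
Round 2 — checking thresholds:
  jellies: 1 of 2 neighbours ≥ 1, goes locally extinct.
  mussels: 1 of 4 neighbours < 3, below threshold.
  nudibranchs: 1 of 3 neighbours < 3, below threshold.
Round 3 — no new extinctions; cascade stops.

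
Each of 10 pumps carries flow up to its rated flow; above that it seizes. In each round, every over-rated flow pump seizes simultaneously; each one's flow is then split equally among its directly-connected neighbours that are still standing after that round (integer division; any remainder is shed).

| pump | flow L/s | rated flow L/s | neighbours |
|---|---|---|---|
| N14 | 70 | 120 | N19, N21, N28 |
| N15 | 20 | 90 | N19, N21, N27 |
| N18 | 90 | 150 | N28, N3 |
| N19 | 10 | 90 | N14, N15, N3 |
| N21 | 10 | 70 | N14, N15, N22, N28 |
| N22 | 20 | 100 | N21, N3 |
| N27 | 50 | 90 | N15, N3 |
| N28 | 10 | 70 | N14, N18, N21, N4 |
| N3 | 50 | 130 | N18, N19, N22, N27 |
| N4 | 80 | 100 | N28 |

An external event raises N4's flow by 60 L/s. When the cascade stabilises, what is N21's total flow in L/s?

60

Round 1 — N4 at 140 > 100. N4 seizes.
  N4 sheds 140 L/s to N28: 140 each.
    N28: 10+140 = 150 > 70
Round 2 — N28 seizes.
  N28 sheds 150 L/s to N14, N18, N21: 50 each.
    N14: 70+50 = 120 ≤ 120
    N18: 90+50 = 140 ≤ 150
    N21: 10+50 = 60 ≤ 70
No further seizures.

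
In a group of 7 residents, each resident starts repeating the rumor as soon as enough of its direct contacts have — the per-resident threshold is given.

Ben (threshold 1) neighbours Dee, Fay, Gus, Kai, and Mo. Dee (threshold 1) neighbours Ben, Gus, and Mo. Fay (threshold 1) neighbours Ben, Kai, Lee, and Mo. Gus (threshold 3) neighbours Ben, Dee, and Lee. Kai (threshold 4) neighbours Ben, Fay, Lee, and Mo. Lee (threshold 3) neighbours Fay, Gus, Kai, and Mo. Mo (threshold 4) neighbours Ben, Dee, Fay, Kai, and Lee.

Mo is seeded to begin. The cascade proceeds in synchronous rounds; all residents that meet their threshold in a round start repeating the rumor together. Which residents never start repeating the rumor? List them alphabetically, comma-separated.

Round 1 — Mo starts repeating the rumor (initial).
Round 2 — checking thresholds:
  Ben: 1 of 5 neighbours ≥ 1, starts repeating the rumor.
  Dee: 1 of 3 neighbours ≥ 1, starts repeating the rumor.
  Fay: 1 of 4 neighbours ≥ 1, starts repeating the rumor.
  Kai: 1 of 4 neighbours < 4, not yet.
  Lee: 1 of 4 neighbours < 3, not yet.
Round 3 — no new spreads; cascade stops.

Gus, Kai, Lee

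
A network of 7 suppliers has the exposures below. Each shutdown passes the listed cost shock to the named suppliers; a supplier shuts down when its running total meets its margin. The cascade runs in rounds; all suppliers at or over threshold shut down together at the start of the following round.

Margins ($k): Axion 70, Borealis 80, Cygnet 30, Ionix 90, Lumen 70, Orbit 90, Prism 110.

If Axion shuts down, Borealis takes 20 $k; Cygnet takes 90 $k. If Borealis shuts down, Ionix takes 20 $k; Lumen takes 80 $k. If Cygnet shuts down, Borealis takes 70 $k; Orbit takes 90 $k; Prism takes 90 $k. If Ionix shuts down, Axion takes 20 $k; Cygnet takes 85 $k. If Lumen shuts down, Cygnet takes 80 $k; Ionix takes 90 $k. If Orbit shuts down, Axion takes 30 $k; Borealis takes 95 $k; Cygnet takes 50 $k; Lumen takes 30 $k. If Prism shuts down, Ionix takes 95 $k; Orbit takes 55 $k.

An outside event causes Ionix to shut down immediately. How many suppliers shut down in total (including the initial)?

5

Round 1 — Ionix shuts down (initial).
  Axion: +20 → 20 < 70
  Cygnet: +85 → 85 ≥ 30
Round 2 — Cygnet shuts down.
  Borealis: +70 → 70 < 80
  Orbit: +90 → 90 ≥ 90
  Prism: +90 → 90 < 110
Round 3 — Orbit shuts down.
  Axion: +30 → 50 < 70
  Borealis: +95 → 165 ≥ 80
  Lumen: +30 → 30 < 70
Round 4 — Borealis shuts down.
  Lumen: +80 → 110 ≥ 70
Round 5 — Lumen shuts down.
No further shutdowns.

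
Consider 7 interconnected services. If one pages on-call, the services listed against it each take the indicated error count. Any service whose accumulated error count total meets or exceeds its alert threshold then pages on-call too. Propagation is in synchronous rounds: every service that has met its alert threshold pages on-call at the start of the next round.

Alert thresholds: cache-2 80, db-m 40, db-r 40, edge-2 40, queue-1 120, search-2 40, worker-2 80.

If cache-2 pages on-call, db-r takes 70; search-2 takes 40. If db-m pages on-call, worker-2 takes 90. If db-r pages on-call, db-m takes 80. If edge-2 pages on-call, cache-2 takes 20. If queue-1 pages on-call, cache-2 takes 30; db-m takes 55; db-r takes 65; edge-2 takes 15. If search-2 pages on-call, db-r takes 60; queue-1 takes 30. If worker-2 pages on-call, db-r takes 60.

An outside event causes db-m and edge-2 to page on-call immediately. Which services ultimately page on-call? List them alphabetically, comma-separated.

db-m, db-r, edge-2, worker-2

Round 1 — db-m, edge-2 page on-call (initial).
  cache-2: +20 → 20 < 80
  worker-2: +90 → 90 ≥ 80
Round 2 — worker-2 pages on-call.
  db-r: +60 → 60 ≥ 40
Round 3 — db-r pages on-call.
No further pages.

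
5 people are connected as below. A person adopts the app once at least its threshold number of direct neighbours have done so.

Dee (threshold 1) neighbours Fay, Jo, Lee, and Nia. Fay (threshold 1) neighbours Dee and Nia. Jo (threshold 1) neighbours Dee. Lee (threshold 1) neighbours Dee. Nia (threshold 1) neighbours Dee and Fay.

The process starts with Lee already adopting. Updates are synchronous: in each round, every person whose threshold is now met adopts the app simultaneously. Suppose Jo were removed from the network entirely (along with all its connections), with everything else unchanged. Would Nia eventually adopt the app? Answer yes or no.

With Jo removed:
Round 1 — Lee adopts the app (initial).
Round 2 — checking thresholds:
  Dee: 1 of 3 neighbours ≥ 1, adopts the app.
Round 3 — checking thresholds:
  Fay: 1 of 2 neighbours ≥ 1, adopts the app.
  Nia: 1 of 2 neighbours ≥ 1, adopts the app.
Round 4 — no new adoptions; cascade stops.

yes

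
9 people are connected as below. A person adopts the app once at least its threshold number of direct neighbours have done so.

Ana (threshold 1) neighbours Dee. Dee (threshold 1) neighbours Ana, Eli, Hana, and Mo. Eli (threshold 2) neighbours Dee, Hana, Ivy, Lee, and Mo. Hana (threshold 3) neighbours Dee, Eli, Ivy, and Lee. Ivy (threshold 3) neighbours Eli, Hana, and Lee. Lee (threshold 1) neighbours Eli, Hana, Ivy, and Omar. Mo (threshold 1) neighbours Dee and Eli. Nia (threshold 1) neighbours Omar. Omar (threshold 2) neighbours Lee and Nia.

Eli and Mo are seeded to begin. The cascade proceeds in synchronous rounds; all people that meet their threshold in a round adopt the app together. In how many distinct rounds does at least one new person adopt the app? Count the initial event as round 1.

Round 1 — Eli, Mo adopt the app (initial).
Round 2 — checking thresholds:
  Dee: 2 of 4 neighbours ≥ 1, adopts the app.
  Hana: 1 of 4 neighbours < 3, holds.
  Ivy: 1 of 3 neighbours < 3, holds.
  Lee: 1 of 4 neighbours ≥ 1, adopts the app.
Round 3 — checking thresholds:
  Ana: 1 of 1 neighbours ≥ 1, adopts the app.
  Hana: 3 of 4 neighbours ≥ 3, adopts the app.
  Ivy: 2 of 3 neighbours < 3, holds.
  Omar: 1 of 2 neighbours < 2, holds.
Round 4 — checking thresholds:
  Ivy: 3 of 3 neighbours ≥ 3, adopts the app.
  Omar: 1 of 2 neighbours < 2, holds.
Round 5 — no new adoptions; cascade stops.

4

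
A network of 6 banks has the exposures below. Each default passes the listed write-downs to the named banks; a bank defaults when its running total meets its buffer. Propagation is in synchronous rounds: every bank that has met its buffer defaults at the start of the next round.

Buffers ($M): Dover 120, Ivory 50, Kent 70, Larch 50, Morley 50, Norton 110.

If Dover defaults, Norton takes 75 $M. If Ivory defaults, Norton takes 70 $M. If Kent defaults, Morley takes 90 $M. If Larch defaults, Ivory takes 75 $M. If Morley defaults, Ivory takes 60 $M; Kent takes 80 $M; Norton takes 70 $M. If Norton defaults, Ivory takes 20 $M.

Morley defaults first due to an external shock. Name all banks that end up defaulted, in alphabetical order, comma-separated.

Ivory, Kent, Morley, Norton

Round 1 — Morley defaults (initial).
  Ivory: +60 → 60 ≥ 50
  Kent: +80 → 80 ≥ 70
  Norton: +70 → 70 < 110
Round 2 — Ivory, Kent default.
  Norton: +70 → 140 ≥ 110
Round 3 — Norton defaults.
No further defaults.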